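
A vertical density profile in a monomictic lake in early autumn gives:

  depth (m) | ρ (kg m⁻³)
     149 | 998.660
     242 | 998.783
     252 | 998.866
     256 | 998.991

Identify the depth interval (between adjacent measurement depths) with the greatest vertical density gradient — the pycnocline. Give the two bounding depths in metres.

Compute the density gradient over each adjacent pair:
  149–242 m: Δρ/Δz = 0.123/93 = 1.3 × 10⁻³ kg m⁻⁴
  242–252 m: Δρ/Δz = 0.083/10 = 8.3 × 10⁻³ kg m⁻⁴
  252–256 m: Δρ/Δz = 0.125/4 = 0.031 kg m⁻⁴
The largest gradient is in the 252–256 m interval — the pycnocline.

252–256 m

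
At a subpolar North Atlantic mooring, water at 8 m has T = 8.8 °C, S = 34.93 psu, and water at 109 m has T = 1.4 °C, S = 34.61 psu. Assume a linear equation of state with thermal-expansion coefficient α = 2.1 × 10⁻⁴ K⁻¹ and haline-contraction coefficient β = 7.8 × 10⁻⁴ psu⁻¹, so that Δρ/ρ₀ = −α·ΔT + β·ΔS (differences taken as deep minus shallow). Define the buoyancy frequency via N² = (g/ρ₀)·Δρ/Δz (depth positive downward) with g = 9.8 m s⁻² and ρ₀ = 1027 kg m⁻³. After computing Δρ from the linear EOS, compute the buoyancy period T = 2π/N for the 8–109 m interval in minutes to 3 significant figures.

ΔT = -7.4 K, ΔS = -0.32 psu (deep − shallow).
Δρ/ρ₀ = −αΔT + βΔS = 1.554 × 10⁻³ − 2.496 × 10⁻⁴ = 1.3044 × 10⁻³, so Δρ ≈ 1.340 kg m⁻³.
N² = (g/ρ₀)·Δρ/Δz = g·(Δρ/ρ₀)/Δz = 9.8 × 1.3044 × 10⁻³ / 101 = 1.2657 × 10⁻⁴ s⁻².
N = √(1.2657 × 10⁻⁴) = 0.011250 rad s⁻¹ → T = 2π/N = 558.51 s = 9.3085 min ≈ 9.31 min.

9.31 min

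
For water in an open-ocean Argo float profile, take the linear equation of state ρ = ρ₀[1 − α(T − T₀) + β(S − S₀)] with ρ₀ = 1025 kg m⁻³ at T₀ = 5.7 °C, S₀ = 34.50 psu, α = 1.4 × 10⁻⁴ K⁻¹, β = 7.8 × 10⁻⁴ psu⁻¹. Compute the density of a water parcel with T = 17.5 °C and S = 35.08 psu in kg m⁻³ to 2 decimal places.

T − T₀ = +11.8 K, S − S₀ = +0.58 psu.
Bracket = 1 − α·(+11.8) + β·(+0.58) = 1 + (-1.1996 × 10⁻³) = 0.9988004.
ρ = 1025 × 0.9988004 = 1023.77 kg m⁻³.

1023.77 kg m⁻³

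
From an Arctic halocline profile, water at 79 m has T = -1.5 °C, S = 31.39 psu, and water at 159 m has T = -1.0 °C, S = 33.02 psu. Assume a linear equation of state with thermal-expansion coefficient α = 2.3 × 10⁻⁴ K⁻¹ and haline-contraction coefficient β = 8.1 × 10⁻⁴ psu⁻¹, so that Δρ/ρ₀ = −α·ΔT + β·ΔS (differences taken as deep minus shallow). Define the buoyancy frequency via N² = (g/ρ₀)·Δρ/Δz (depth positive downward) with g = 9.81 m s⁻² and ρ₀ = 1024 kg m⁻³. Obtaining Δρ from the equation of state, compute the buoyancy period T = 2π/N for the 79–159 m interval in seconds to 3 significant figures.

ΔT = +0.5 K, ΔS = +1.63 psu (deep − shallow).
Δρ/ρ₀ = −αΔT + βΔS = -1.15 × 10⁻⁴ + 1.3203 × 10⁻³ = 1.2053 × 10⁻³, so Δρ ≈ 1.234 kg m⁻³.
N² = (g/ρ₀)·Δρ/Δz = g·(Δρ/ρ₀)/Δz = 9.81 × 1.2053 × 10⁻³ / 80 = 1.4780 × 10⁻⁴ s⁻².
N = √(1.4780 × 10⁻⁴) = 0.012157 rad s⁻¹ → T = 2π/N = 516.84 s ≈ 517 s.

517 s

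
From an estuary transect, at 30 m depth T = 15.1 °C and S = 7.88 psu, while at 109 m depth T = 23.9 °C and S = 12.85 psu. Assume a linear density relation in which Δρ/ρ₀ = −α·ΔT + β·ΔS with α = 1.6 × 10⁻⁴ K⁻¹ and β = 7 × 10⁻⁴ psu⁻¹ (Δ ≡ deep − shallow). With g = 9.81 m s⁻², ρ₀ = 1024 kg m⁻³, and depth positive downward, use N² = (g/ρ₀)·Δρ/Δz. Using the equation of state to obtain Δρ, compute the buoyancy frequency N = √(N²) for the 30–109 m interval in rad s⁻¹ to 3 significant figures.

ΔT = +8.8 K, ΔS = +4.97 psu (deep − shallow).
Δρ/ρ₀ = −αΔT + βΔS = -1.408 × 10⁻³ + 3.479 × 10⁻³ = 2.071 × 10⁻³, so Δρ ≈ 2.121 kg m⁻³.
N² = (g/ρ₀)·Δρ/Δz = g·(Δρ/ρ₀)/Δz = 9.81 × 2.071 × 10⁻³ / 79 = 2.5717 × 10⁻⁴ s⁻².
N = √(2.5717 × 10⁻⁴) = 0.016037 rad s⁻¹ ≈ 0.0160 rad s⁻¹.

0.0160 rad s⁻¹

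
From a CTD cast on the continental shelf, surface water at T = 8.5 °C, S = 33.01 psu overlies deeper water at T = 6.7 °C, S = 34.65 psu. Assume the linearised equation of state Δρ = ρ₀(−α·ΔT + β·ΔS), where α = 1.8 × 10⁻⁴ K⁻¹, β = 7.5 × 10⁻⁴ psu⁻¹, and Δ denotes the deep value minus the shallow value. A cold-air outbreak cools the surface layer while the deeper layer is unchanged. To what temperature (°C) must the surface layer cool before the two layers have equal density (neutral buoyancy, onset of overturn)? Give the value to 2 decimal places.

-0.13 °C

Neutral buoyancy requires Δρ = 0, i.e. −α(T_deep − T_surf′) + β(S_deep − S_surf) = 0.
T_surf′ = T_deep − (β/α)·ΔS = 6.7 − (7.5 × 10⁻⁴/1.8 × 10⁻⁴)·(+1.64) = -0.1333 °C.
Cooling required: 8.5 − (-0.1333) = 8.6333 °C.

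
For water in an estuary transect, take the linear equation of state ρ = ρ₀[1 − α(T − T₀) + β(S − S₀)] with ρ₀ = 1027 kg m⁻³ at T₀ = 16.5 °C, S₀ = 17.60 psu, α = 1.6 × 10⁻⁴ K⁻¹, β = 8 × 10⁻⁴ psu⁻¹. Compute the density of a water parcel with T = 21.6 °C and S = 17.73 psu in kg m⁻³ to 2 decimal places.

T − T₀ = +5.1 K, S − S₀ = +0.13 psu.
Bracket = 1 − α·(+5.1) + β·(+0.13) = 1 + (-7.12 × 10⁻⁴) = 0.9992880.
ρ = 1027 × 0.9992880 = 1026.27 kg m⁻³.

1026.27 kg m⁻³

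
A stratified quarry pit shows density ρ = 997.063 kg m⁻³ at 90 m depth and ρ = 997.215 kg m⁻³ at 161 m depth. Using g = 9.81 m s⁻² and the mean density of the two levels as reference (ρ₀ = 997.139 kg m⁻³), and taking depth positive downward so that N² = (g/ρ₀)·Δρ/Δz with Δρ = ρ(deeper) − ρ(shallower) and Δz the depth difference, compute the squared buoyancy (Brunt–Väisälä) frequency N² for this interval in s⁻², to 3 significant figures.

2.11 × 10⁻⁵ s⁻²

Δρ = 997.215 − 997.063 = 0.152 kg m⁻³ over Δz = 161 − 90 = 71 m.
N² = (9.81/997.139) × (0.152/71) = 2.1062 × 10⁻⁵ s⁻² ≈ 2.11 × 10⁻⁵ s⁻².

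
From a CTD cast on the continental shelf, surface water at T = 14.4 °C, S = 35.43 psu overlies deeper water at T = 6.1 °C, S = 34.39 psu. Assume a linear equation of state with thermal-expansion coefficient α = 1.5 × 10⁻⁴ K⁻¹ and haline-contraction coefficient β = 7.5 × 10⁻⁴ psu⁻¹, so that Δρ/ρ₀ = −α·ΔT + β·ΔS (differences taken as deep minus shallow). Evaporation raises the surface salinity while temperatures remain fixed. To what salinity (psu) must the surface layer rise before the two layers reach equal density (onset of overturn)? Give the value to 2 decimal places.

36.05 psu

Neutral buoyancy requires −α(T_deep − T_surf) + β(S_deep − S_surf′) = 0.
S_surf′ = S_deep − (α/β)·ΔT = 34.39 − (1.5 × 10⁻⁴/7.5 × 10⁻⁴)·(-8.3) = 36.0500 psu.
Increase required: 36.0500 − 35.43 = 0.6200 psu.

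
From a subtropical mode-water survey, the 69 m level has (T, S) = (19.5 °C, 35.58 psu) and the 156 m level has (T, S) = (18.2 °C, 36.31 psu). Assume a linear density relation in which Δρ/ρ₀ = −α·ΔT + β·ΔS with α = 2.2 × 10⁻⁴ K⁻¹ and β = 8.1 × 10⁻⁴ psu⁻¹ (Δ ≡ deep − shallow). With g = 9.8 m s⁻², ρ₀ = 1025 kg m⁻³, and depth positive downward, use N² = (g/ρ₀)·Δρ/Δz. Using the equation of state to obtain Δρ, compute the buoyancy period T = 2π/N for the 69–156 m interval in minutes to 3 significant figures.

ΔT = -1.3 K, ΔS = +0.73 psu (deep − shallow).
Δρ/ρ₀ = −αΔT + βΔS = 2.86 × 10⁻⁴ + 5.913 × 10⁻⁴ = 8.773 × 10⁻⁴, so Δρ ≈ 0.8992 kg m⁻³.
N² = (g/ρ₀)·Δρ/Δz = g·(Δρ/ρ₀)/Δz = 9.8 × 8.773 × 10⁻⁴ / 87 = 9.8822 × 10⁻⁵ s⁻².
N = √(9.8822 × 10⁻⁵) = 9.9409 × 10⁻³ rad s⁻¹ → T = 2π/N = 632.05 s = 10.534 min ≈ 10.5 min.

10.5 min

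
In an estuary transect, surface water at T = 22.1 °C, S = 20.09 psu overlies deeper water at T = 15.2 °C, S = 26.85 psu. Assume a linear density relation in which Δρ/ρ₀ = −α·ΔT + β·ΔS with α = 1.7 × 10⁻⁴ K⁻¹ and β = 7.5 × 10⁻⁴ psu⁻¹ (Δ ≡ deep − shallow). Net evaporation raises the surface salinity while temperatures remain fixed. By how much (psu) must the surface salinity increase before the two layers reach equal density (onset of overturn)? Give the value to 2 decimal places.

8.32 psu

Neutral buoyancy requires −α(T_deep − T_surf) + β(S_deep − S_surf′) = 0.
S_surf′ = S_deep − (α/β)·ΔT = 26.85 − (1.7 × 10⁻⁴/7.5 × 10⁻⁴)·(-6.9) = 28.4140 psu.
Increase required: 28.4140 − 20.09 = 8.3240 psu.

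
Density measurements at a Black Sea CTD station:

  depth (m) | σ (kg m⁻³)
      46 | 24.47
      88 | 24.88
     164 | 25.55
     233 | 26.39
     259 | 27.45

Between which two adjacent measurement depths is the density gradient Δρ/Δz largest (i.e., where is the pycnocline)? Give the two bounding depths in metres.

Compute the density gradient over each adjacent pair:
  46–88 m: Δρ/Δz = 0.41/42 = 9.8 × 10⁻³ kg m⁻⁴
  88–164 m: Δρ/Δz = 0.67/76 = 8.8 × 10⁻³ kg m⁻⁴
  164–233 m: Δρ/Δz = 0.84/69 = 0.012 kg m⁻⁴
  233–259 m: Δρ/Δz = 1.06/26 = 0.041 kg m⁻⁴
The largest gradient is in the 233–259 m interval — the pycnocline.

233–259 m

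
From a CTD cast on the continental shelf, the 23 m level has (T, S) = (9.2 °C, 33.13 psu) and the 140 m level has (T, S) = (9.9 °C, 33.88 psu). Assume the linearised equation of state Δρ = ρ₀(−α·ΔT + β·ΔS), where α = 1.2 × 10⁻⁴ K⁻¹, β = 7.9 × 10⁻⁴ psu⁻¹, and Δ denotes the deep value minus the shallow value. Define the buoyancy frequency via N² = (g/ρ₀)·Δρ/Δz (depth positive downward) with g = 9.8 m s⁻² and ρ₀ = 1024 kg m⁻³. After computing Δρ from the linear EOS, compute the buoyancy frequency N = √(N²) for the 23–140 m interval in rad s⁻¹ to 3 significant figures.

ΔT = +0.7 K, ΔS = +0.75 psu (deep − shallow).
Δρ/ρ₀ = −αΔT + βΔS = -8.40 × 10⁻⁵ + 5.925 × 10⁻⁴ = 5.085 × 10⁻⁴, so Δρ ≈ 0.5207 kg m⁻³.
N² = (g/ρ₀)·Δρ/Δz = g·(Δρ/ρ₀)/Δz = 9.8 × 5.085 × 10⁻⁴ / 117 = 4.2592 × 10⁻⁵ s⁻².
N = √(4.2592 × 10⁻⁵) = 6.5263 × 10⁻³ rad s⁻¹ ≈ 6.53 × 10⁻³ rad s⁻¹.

6.53 × 10⁻³ rad s⁻¹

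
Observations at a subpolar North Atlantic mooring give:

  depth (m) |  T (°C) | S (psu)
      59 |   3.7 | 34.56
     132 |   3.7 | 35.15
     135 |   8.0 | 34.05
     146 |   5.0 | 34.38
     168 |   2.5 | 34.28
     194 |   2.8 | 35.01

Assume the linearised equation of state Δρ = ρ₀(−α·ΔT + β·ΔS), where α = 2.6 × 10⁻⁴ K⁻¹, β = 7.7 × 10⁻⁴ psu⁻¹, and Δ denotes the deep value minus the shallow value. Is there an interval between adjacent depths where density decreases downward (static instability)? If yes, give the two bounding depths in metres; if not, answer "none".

Evaluate Δρ/ρ₀ = −αΔT + βΔS across each adjacent pair:
  59–132 m: −αΔT+βΔS = −(2.6 × 10⁻⁴)(+0.0)+(7.7 × 10⁻⁴)(+0.59) = 4.5 × 10⁻⁴ → stable
  132–135 m: −αΔT+βΔS = −(2.6 × 10⁻⁴)(+4.3)+(7.7 × 10⁻⁴)(-1.10) = -2.0 × 10⁻³ → UNSTABLE
  135–146 m: −αΔT+βΔS = −(2.6 × 10⁻⁴)(-3.0)+(7.7 × 10⁻⁴)(+0.33) = 1.0 × 10⁻³ → stable
  146–168 m: −αΔT+βΔS = −(2.6 × 10⁻⁴)(-2.5)+(7.7 × 10⁻⁴)(-0.10) = 5.7 × 10⁻⁴ → stable
  168–194 m: −αΔT+βΔS = −(2.6 × 10⁻⁴)(+0.3)+(7.7 × 10⁻⁴)(+0.73) = 4.8 × 10⁻⁴ → stable
The 132–135 m interval has Δρ < 0: lighter water underlies denser water.

132–135 m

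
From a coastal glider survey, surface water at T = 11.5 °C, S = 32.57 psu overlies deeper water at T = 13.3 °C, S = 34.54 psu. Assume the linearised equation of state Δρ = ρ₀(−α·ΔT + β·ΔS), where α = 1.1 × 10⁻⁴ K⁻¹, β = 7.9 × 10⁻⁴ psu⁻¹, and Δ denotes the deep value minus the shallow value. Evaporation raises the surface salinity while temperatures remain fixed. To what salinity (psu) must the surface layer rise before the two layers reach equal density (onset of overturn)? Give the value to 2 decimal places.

34.29 psu

Neutral buoyancy requires −α(T_deep − T_surf) + β(S_deep − S_surf′) = 0.
S_surf′ = S_deep − (α/β)·ΔT = 34.54 − (1.1 × 10⁻⁴/7.9 × 10⁻⁴)·(+1.8) = 34.2894 psu.
Increase required: 34.2894 − 32.57 = 1.7194 psu.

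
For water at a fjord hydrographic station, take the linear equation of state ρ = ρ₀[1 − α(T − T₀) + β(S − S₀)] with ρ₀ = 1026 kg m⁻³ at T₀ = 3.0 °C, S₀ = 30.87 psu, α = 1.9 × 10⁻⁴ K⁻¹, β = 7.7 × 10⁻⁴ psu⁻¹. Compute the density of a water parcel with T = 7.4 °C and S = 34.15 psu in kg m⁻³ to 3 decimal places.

1027.734 kg m⁻³

T − T₀ = +4.4 K, S − S₀ = +3.28 psu.
Bracket = 1 − α·(+4.4) + β·(+3.28) = 1 + (1.6896 × 10⁻³) = 1.0016896.
ρ = 1026 × 1.0016896 = 1027.734 kg m⁻³.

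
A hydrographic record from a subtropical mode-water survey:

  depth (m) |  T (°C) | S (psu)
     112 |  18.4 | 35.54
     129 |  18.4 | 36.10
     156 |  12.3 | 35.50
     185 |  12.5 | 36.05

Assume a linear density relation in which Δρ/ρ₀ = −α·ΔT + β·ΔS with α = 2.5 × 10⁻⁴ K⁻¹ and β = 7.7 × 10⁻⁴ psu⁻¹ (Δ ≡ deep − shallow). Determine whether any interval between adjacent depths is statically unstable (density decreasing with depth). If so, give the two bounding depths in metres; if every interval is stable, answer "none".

Evaluate Δρ/ρ₀ = −αΔT + βΔS across each adjacent pair:
  112–129 m: −αΔT+βΔS = −(2.5 × 10⁻⁴)(+0.0)+(7.7 × 10⁻⁴)(+0.56) = 4.3 × 10⁻⁴ → stable
  129–156 m: −αΔT+βΔS = −(2.5 × 10⁻⁴)(-6.1)+(7.7 × 10⁻⁴)(-0.60) = 1.1 × 10⁻³ → stable
  156–185 m: −αΔT+βΔS = −(2.5 × 10⁻⁴)(+0.2)+(7.7 × 10⁻⁴)(+0.55) = 3.7 × 10⁻⁴ → stable
Every interval has Δρ > 0: the column is stably stratified throughout.

none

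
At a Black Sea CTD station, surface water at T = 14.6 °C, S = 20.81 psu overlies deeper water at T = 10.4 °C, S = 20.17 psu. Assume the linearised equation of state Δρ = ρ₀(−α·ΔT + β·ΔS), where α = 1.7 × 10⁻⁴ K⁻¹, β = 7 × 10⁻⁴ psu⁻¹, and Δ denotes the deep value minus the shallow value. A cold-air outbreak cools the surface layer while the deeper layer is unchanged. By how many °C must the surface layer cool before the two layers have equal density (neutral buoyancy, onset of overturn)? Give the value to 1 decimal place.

1.6 °C

Neutral buoyancy requires Δρ = 0, i.e. −α(T_deep − T_surf′) + β(S_deep − S_surf) = 0.
T_surf′ = T_deep − (β/α)·ΔS = 10.4 − (7 × 10⁻⁴/1.7 × 10⁻⁴)·(-0.64) = 13.035 °C.
Cooling required: 14.6 − (13.035) = 1.565 °C.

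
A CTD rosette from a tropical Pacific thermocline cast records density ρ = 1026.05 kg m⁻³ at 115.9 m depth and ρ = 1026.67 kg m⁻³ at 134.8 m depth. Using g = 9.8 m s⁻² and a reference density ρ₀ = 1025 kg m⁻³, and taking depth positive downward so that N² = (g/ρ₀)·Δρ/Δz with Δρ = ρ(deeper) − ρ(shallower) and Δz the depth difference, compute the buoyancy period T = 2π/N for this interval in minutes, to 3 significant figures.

Δρ = 1026.67 − 1026.05 = 0.62 kg m⁻³ over Δz = 134.8 − 115.9 = 18.9 m.
N² = (9.8/1025) × (0.62/18.9) = 3.1364 × 10⁻⁴ s⁻².
N = √(3.1364 × 10⁻⁴) = 0.017710 rad s⁻¹, so T = 2π/N = 354.78 s = 5.9130 min ≈ 5.91 min.

5.91 min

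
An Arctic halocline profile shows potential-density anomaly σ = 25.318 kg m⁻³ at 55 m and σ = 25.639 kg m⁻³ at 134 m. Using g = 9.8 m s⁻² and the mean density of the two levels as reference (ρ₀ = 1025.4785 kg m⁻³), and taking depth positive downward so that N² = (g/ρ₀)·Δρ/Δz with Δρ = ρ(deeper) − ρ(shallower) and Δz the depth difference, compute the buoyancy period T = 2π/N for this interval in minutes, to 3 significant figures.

16.8 min

Δρ = 1025.639 − 1025.318 = 0.321 kg m⁻³ over Δz = 134 − 55 = 79 m.
N² = (9.8/1025.4785) × (0.321/79) = 3.8831 × 10⁻⁵ s⁻².
N = √(3.8831 × 10⁻⁵) = 6.2315 × 10⁻³ rad s⁻¹, so T = 2π/N = 1.0083 × 10³ s = 16.805 min ≈ 16.8 min.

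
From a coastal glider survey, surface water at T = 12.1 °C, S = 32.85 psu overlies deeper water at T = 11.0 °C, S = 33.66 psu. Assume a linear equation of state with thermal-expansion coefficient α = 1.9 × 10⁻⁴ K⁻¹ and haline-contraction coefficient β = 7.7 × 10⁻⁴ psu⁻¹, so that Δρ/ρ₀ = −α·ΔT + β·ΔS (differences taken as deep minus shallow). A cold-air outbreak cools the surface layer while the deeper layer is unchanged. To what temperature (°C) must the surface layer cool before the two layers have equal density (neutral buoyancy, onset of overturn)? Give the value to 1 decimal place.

7.7 °C

Neutral buoyancy requires Δρ = 0, i.e. −α(T_deep − T_surf′) + β(S_deep − S_surf) = 0.
T_surf′ = T_deep − (β/α)·ΔS = 11.0 − (7.7 × 10⁻⁴/1.9 × 10⁻⁴)·(+0.81) = 7.717 °C.
Cooling required: 12.1 − (7.717) = 4.383 °C.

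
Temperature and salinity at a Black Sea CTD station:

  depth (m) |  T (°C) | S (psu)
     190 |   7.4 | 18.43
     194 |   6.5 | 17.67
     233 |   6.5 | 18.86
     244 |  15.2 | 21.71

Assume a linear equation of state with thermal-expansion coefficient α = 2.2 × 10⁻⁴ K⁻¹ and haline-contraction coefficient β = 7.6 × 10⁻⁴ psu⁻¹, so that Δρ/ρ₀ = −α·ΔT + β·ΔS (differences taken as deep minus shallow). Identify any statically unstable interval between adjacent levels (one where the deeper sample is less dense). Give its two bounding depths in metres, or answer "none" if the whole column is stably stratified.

Evaluate Δρ/ρ₀ = −αΔT + βΔS across each adjacent pair:
  190–194 m: −αΔT+βΔS = −(2.2 × 10⁻⁴)(-0.9)+(7.6 × 10⁻⁴)(-0.76) = -3.8 × 10⁻⁴ → UNSTABLE
  194–233 m: −αΔT+βΔS = −(2.2 × 10⁻⁴)(+0.0)+(7.6 × 10⁻⁴)(+1.19) = 9.0 × 10⁻⁴ → stable
  233–244 m: −αΔT+βΔS = −(2.2 × 10⁻⁴)(+8.7)+(7.6 × 10⁻⁴)(+2.85) = 2.5 × 10⁻⁴ → stable
The 190–194 m interval has Δρ < 0: lighter water underlies denser water.

190–194 m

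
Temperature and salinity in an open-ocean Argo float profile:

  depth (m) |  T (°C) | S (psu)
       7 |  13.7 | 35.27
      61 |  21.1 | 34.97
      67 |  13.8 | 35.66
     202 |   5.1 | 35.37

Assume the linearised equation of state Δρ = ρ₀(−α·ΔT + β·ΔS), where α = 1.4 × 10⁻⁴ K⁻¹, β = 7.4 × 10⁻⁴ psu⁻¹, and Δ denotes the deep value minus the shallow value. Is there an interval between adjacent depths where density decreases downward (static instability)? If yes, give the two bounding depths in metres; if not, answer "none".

Evaluate Δρ/ρ₀ = −αΔT + βΔS across each adjacent pair:
  7–61 m: −αΔT+βΔS = −(1.4 × 10⁻⁴)(+7.4)+(7.4 × 10⁻⁴)(-0.30) = -1.3 × 10⁻³ → UNSTABLE
  61–67 m: −αΔT+βΔS = −(1.4 × 10⁻⁴)(-7.3)+(7.4 × 10⁻⁴)(+0.69) = 1.5 × 10⁻³ → stable
  67–202 m: −αΔT+βΔS = −(1.4 × 10⁻⁴)(-8.7)+(7.4 × 10⁻⁴)(-0.29) = 1.0 × 10⁻³ → stable
The 7–61 m interval has Δρ < 0: lighter water underlies denser water.

7–61 m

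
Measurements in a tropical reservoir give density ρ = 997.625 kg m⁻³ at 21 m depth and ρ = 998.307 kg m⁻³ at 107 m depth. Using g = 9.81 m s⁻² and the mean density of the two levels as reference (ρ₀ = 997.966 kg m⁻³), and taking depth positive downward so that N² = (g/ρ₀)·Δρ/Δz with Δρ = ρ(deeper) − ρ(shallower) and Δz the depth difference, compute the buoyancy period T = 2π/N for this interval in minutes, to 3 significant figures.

Δρ = 998.307 − 997.625 = 0.682 kg m⁻³ over Δz = 107 − 21 = 86 m.
N² = (9.81/997.966) × (0.682/86) = 7.7954 × 10⁻⁵ s⁻².
N = √(7.7954 × 10⁻⁵) = 8.8292 × 10⁻³ rad s⁻¹, so T = 2π/N = 711.64 s = 11.861 min ≈ 11.9 min.

11.9 min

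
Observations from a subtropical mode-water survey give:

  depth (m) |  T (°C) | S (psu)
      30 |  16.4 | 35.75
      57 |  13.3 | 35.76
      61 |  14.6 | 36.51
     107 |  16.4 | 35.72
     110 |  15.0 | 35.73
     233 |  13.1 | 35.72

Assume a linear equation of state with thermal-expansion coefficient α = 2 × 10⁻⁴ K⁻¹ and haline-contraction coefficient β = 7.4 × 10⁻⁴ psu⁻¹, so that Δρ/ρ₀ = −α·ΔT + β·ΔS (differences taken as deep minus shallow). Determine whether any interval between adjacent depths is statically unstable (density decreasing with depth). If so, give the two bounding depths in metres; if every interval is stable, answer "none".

61–107 m

Evaluate Δρ/ρ₀ = −αΔT + βΔS across each adjacent pair:
  30–57 m: −αΔT+βΔS = −(2 × 10⁻⁴)(-3.1)+(7.4 × 10⁻⁴)(+0.01) = 6.3 × 10⁻⁴ → stable
  57–61 m: −αΔT+βΔS = −(2 × 10⁻⁴)(+1.3)+(7.4 × 10⁻⁴)(+0.75) = 2.9 × 10⁻⁴ → stable
  61–107 m: −αΔT+βΔS = −(2 × 10⁻⁴)(+1.8)+(7.4 × 10⁻⁴)(-0.79) = -9.4 × 10⁻⁴ → UNSTABLE
  107–110 m: −αΔT+βΔS = −(2 × 10⁻⁴)(-1.4)+(7.4 × 10⁻⁴)(+0.01) = 2.9 × 10⁻⁴ → stable
  110–233 m: −αΔT+βΔS = −(2 × 10⁻⁴)(-1.9)+(7.4 × 10⁻⁴)(-0.01) = 3.7 × 10⁻⁴ → stable
The 61–107 m interval has Δρ < 0: lighter water underlies denser water.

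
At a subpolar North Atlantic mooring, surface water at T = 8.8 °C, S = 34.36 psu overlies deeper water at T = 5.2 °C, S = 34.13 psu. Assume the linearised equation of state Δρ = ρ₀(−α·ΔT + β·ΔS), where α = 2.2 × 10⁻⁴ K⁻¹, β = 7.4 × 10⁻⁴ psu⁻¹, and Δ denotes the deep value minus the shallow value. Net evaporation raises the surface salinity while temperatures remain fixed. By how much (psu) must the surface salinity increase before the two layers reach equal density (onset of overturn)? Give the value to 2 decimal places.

0.84 psu

Neutral buoyancy requires −α(T_deep − T_surf) + β(S_deep − S_surf′) = 0.
S_surf′ = S_deep − (α/β)·ΔT = 34.13 − (2.2 × 10⁻⁴/7.4 × 10⁻⁴)·(-3.6) = 35.2003 psu.
Increase required: 35.2003 − 34.36 = 0.8403 psu.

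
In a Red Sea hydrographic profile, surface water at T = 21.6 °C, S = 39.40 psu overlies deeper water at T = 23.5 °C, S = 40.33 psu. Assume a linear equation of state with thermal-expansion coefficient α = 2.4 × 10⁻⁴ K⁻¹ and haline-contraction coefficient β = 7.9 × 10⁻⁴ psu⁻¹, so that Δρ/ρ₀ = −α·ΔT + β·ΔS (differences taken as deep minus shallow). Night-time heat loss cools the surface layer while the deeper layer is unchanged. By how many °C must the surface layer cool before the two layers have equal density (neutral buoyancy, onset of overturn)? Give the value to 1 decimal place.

Neutral buoyancy requires Δρ = 0, i.e. −α(T_deep − T_surf′) + β(S_deep − S_surf) = 0.
T_surf′ = T_deep − (β/α)·ΔS = 23.5 − (7.9 × 10⁻⁴/2.4 × 10⁻⁴)·(+0.93) = 20.439 °C.
Cooling required: 21.6 − (20.439) = 1.161 °C.

1.2 °C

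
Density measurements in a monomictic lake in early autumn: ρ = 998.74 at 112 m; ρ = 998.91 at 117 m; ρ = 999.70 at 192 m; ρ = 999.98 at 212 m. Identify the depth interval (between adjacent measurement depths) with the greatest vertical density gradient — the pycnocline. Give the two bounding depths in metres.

112–117 m

Compute the density gradient over each adjacent pair:
  112–117 m: Δρ/Δz = 0.17/5 = 0.034 kg m⁻⁴
  117–192 m: Δρ/Δz = 0.79/75 = 0.011 kg m⁻⁴
  192–212 m: Δρ/Δz = 0.28/20 = 0.014 kg m⁻⁴
The largest gradient is in the 112–117 m interval — the pycnocline.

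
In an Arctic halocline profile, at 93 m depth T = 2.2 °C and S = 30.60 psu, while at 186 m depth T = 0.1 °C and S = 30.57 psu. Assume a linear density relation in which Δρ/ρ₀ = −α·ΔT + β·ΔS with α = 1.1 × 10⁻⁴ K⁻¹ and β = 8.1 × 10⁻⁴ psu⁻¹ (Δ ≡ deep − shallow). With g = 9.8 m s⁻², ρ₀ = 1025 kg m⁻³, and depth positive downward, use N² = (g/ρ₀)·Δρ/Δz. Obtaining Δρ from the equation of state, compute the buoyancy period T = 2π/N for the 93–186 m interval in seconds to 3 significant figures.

ΔT = -2.1 K, ΔS = -0.03 psu (deep − shallow).
Δρ/ρ₀ = −αΔT + βΔS = 2.31 × 10⁻⁴ − 2.43 × 10⁻⁵ = 2.067 × 10⁻⁴, so Δρ ≈ 0.2119 kg m⁻³.
N² = (g/ρ₀)·Δρ/Δz = g·(Δρ/ρ₀)/Δz = 9.8 × 2.067 × 10⁻⁴ / 93 = 2.1781 × 10⁻⁵ s⁻².
N = √(2.1781 × 10⁻⁵) = 4.6670 × 10⁻³ rad s⁻¹ → T = 2π/N = 1.3463 × 10³ s ≈ 1.35 × 10³ s.

1.35 × 10³ s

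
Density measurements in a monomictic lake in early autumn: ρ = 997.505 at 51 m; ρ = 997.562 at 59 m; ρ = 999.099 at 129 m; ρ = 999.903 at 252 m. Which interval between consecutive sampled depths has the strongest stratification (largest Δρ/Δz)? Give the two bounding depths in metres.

59–129 m

Compute the density gradient over each adjacent pair:
  51–59 m: Δρ/Δz = 0.057/8 = 7.1 × 10⁻³ kg m⁻⁴
  59–129 m: Δρ/Δz = 1.537/70 = 0.022 kg m⁻⁴
  129–252 m: Δρ/Δz = 0.804/123 = 6.5 × 10⁻³ kg m⁻⁴
The largest gradient is in the 59–129 m interval — the pycnocline.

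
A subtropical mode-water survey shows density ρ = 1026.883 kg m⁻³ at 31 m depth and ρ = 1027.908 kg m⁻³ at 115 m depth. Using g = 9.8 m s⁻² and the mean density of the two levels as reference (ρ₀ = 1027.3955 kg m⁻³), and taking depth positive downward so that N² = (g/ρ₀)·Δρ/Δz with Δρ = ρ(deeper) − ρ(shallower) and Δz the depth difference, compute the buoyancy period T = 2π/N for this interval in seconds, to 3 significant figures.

Δρ = 1027.908 − 1026.883 = 1.025 kg m⁻³ over Δz = 115 − 31 = 84 m.
N² = (9.8/1027.3955) × (1.025/84) = 1.1639 × 10⁻⁴ s⁻².
N = √(1.1639 × 10⁻⁴) = 0.010788 rad s⁻¹, so T = 2π/N = 582.42 s ≈ 582 s.

582 s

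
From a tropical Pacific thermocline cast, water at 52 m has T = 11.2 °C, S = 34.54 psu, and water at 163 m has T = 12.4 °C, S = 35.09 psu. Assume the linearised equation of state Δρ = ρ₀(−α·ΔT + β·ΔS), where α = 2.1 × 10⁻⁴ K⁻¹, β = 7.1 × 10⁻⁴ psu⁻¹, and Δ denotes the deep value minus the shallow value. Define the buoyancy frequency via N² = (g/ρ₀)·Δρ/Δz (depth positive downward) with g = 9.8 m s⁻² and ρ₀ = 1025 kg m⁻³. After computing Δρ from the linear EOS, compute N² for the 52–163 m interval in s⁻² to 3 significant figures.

1.22 × 10⁻⁵ s⁻²

ΔT = +1.2 K, ΔS = +0.55 psu (deep − shallow).
Δρ/ρ₀ = −αΔT + βΔS = -2.52 × 10⁻⁴ + 3.905 × 10⁻⁴ = 1.385 × 10⁻⁴, so Δρ ≈ 0.1420 kg m⁻³.
N² = (g/ρ₀)·Δρ/Δz = g·(Δρ/ρ₀)/Δz = 9.8 × 1.385 × 10⁻⁴ / 111 = 1.2228 × 10⁻⁵ s⁻² ≈ 1.22 × 10⁻⁵ s⁻².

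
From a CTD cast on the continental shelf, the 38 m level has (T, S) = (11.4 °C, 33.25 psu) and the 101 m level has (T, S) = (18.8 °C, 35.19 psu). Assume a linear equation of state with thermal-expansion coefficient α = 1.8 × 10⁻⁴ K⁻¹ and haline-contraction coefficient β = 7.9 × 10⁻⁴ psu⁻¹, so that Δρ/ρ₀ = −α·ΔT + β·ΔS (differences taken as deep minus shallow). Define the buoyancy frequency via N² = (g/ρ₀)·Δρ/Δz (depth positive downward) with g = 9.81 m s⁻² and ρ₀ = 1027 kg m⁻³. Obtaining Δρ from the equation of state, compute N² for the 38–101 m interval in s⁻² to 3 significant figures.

ΔT = +7.4 K, ΔS = +1.94 psu (deep − shallow).
Δρ/ρ₀ = −αΔT + βΔS = -1.332 × 10⁻³ + 1.5326 × 10⁻³ = 2.006 × 10⁻⁴, so Δρ ≈ 0.2060 kg m⁻³.
N² = (g/ρ₀)·Δρ/Δz = g·(Δρ/ρ₀)/Δz = 9.81 × 2.006 × 10⁻⁴ / 63 = 3.1236 × 10⁻⁵ s⁻² ≈ 3.12 × 10⁻⁵ s⁻².

3.12 × 10⁻⁵ s⁻²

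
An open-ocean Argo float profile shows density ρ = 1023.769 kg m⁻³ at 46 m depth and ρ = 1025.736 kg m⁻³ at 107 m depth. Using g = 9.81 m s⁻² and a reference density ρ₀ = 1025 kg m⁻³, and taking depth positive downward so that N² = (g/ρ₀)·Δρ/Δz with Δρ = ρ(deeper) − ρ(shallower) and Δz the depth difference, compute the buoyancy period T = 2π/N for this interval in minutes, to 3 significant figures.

Δρ = 1025.736 − 1023.769 = 1.967 kg m⁻³ over Δz = 107 − 46 = 61 m.
N² = (9.81/1025) × (1.967/61) = 3.0862 × 10⁻⁴ s⁻².
N = √(3.0862 × 10⁻⁴) = 0.017568 rad s⁻¹, so T = 2π/N = 357.65 s = 5.9608 min ≈ 5.96 min.

5.96 min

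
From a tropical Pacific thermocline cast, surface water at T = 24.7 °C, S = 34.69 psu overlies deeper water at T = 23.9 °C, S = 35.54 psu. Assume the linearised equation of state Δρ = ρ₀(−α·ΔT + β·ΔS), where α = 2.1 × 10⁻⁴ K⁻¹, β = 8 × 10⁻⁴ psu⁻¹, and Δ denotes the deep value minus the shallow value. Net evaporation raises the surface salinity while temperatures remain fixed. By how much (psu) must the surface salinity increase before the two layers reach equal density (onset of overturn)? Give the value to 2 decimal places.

1.06 psu

Neutral buoyancy requires −α(T_deep − T_surf) + β(S_deep − S_surf′) = 0.
S_surf′ = S_deep − (α/β)·ΔT = 35.54 − (2.1 × 10⁻⁴/8 × 10⁻⁴)·(-0.8) = 35.7500 psu.
Increase required: 35.7500 − 34.69 = 1.0600 psu.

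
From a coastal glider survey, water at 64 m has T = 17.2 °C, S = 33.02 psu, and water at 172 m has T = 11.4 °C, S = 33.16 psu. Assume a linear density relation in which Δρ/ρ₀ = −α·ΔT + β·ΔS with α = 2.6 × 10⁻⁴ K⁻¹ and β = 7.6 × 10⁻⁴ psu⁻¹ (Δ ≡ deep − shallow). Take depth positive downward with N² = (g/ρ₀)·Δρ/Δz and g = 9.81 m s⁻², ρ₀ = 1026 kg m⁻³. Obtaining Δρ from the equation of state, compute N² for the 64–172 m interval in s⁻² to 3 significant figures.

1.47 × 10⁻⁴ s⁻²

ΔT = -5.8 K, ΔS = +0.14 psu (deep − shallow).
Δρ/ρ₀ = −αΔT + βΔS = 1.508 × 10⁻³ + 1.064 × 10⁻⁴ = 1.6144 × 10⁻³, so Δρ ≈ 1.656 kg m⁻³.
N² = (g/ρ₀)·Δρ/Δz = g·(Δρ/ρ₀)/Δz = 9.81 × 1.6144 × 10⁻³ / 108 = 1.4664 × 10⁻⁴ s⁻² ≈ 1.47 × 10⁻⁴ s⁻².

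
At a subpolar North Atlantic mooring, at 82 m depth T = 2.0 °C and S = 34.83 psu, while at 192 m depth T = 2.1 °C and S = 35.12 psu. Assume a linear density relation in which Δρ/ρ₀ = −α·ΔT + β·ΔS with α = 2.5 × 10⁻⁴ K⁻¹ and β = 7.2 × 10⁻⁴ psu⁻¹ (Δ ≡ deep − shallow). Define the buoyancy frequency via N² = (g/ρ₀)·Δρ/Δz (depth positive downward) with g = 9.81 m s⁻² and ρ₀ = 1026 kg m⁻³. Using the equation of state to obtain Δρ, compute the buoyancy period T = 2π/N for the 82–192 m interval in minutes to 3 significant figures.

ΔT = +0.1 K, ΔS = +0.29 psu (deep − shallow).
Δρ/ρ₀ = −αΔT + βΔS = -2.50 × 10⁻⁵ + 2.088 × 10⁻⁴ = 1.838 × 10⁻⁴, so Δρ ≈ 0.1886 kg m⁻³.
N² = (g/ρ₀)·Δρ/Δz = g·(Δρ/ρ₀)/Δz = 9.81 × 1.838 × 10⁻⁴ / 110 = 1.6392 × 10⁻⁵ s⁻².
N = √(1.6392 × 10⁻⁵) = 4.0487 × 10⁻³ rad s⁻¹ → T = 2π/N = 1.5519 × 10³ s = 25.865 min ≈ 25.9 min.

25.9 min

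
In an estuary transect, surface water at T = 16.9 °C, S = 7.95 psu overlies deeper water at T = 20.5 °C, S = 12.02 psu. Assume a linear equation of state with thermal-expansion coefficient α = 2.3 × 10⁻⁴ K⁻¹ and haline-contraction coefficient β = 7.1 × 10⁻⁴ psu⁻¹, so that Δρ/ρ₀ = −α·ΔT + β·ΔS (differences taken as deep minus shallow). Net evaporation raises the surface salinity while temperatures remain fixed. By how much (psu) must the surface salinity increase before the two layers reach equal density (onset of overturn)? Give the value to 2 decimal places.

2.90 psu

Neutral buoyancy requires −α(T_deep − T_surf) + β(S_deep − S_surf′) = 0.
S_surf′ = S_deep − (α/β)·ΔT = 12.02 − (2.3 × 10⁻⁴/7.1 × 10⁻⁴)·(+3.6) = 10.8538 psu.
Increase required: 10.8538 − 7.95 = 2.9038 psu.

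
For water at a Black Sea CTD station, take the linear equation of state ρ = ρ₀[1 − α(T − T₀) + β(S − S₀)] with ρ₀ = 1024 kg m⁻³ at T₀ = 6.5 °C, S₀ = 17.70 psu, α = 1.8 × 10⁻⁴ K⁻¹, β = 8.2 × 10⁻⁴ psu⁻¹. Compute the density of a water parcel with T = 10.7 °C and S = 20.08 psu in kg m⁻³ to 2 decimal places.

1025.22 kg m⁻³

T − T₀ = +4.2 K, S − S₀ = +2.38 psu.
Bracket = 1 − α·(+4.2) + β·(+2.38) = 1 + (1.1956 × 10⁻³) = 1.0011956.
ρ = 1024 × 1.0011956 = 1025.22 kg m⁻³.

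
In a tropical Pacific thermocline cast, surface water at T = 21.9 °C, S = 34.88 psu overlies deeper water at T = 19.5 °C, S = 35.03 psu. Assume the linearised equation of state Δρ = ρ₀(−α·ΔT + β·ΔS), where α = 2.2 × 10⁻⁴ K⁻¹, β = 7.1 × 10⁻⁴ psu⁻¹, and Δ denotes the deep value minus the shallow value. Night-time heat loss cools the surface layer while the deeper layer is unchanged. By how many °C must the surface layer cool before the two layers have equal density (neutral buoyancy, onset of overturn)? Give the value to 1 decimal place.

Neutral buoyancy requires Δρ = 0, i.e. −α(T_deep − T_surf′) + β(S_deep − S_surf) = 0.
T_surf′ = T_deep − (β/α)·ΔS = 19.5 − (7.1 × 10⁻⁴/2.2 × 10⁻⁴)·(+0.15) = 19.016 °C.
Cooling required: 21.9 − (19.016) = 2.884 °C.

2.9 °C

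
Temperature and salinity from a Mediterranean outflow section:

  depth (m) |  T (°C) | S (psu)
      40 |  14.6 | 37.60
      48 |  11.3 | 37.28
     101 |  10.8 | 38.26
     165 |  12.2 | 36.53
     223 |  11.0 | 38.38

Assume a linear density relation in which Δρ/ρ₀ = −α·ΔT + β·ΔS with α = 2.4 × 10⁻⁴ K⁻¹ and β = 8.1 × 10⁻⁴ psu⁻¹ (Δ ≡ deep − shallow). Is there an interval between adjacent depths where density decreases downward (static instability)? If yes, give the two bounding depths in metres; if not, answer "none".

Evaluate Δρ/ρ₀ = −αΔT + βΔS across each adjacent pair:
  40–48 m: −αΔT+βΔS = −(2.4 × 10⁻⁴)(-3.3)+(8.1 × 10⁻⁴)(-0.32) = 5.3 × 10⁻⁴ → stable
  48–101 m: −αΔT+βΔS = −(2.4 × 10⁻⁴)(-0.5)+(8.1 × 10⁻⁴)(+0.98) = 9.1 × 10⁻⁴ → stable
  101–165 m: −αΔT+βΔS = −(2.4 × 10⁻⁴)(+1.4)+(8.1 × 10⁻⁴)(-1.73) = -1.7 × 10⁻³ → UNSTABLE
  165–223 m: −αΔT+βΔS = −(2.4 × 10⁻⁴)(-1.2)+(8.1 × 10⁻⁴)(+1.85) = 1.8 × 10⁻³ → stable
The 101–165 m interval has Δρ < 0: lighter water underlies denser water.

101–165 m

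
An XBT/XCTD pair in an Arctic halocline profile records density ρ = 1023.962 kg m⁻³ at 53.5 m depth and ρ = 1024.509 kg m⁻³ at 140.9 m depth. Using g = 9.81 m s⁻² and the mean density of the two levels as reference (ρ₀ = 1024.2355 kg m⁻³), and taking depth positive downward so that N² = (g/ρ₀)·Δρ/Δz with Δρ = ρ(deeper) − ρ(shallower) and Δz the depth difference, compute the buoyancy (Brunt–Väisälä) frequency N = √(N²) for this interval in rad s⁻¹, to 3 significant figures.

7.74 × 10⁻³ rad s⁻¹

Δρ = 1024.509 − 1023.962 = 0.547 kg m⁻³ over Δz = 140.9 − 53.5 = 87.4 m.
N² = (9.81/1024.2355) × (0.547/87.4) = 5.9944 × 10⁻⁵ s⁻².
N = √(5.9944 × 10⁻⁵) = 7.7424 × 10⁻³ rad s⁻¹ ≈ 7.74 × 10⁻³ rad s⁻¹.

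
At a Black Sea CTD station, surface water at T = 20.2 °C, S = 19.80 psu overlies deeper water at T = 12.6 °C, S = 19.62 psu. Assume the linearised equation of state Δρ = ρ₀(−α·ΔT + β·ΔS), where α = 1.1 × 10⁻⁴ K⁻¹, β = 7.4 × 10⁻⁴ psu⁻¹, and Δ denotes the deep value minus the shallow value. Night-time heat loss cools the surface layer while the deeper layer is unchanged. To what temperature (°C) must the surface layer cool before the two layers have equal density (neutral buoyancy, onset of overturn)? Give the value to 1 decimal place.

Neutral buoyancy requires Δρ = 0, i.e. −α(T_deep − T_surf′) + β(S_deep − S_surf) = 0.
T_surf′ = T_deep − (β/α)·ΔS = 12.6 − (7.4 × 10⁻⁴/1.1 × 10⁻⁴)·(-0.18) = 13.811 °C.
Cooling required: 20.2 − (13.811) = 6.389 °C.

13.8 °C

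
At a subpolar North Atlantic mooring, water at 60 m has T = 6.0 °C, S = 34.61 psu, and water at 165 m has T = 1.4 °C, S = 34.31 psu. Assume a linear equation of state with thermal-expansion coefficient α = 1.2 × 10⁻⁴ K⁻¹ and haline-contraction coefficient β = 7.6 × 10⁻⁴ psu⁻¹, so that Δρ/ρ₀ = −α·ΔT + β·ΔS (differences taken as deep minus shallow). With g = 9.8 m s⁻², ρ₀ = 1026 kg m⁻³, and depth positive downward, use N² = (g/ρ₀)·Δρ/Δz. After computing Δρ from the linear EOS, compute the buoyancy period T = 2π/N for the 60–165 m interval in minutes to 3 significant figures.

ΔT = -4.6 K, ΔS = -0.30 psu (deep − shallow).
Δρ/ρ₀ = −αΔT + βΔS = 5.52 × 10⁻⁴ − 2.28 × 10⁻⁴ = 3.24 × 10⁻⁴, so Δρ ≈ 0.3324 kg m⁻³.
N² = (g/ρ₀)·Δρ/Δz = g·(Δρ/ρ₀)/Δz = 9.8 × 3.24 × 10⁻⁴ / 105 = 3.0240 × 10⁻⁵ s⁻².
N = √(3.0240 × 10⁻⁵) = 5.4991 × 10⁻³ rad s⁻¹ → T = 2π/N = 1.1426 × 10³ s = 19.043 min ≈ 19.0 min.

19.0 min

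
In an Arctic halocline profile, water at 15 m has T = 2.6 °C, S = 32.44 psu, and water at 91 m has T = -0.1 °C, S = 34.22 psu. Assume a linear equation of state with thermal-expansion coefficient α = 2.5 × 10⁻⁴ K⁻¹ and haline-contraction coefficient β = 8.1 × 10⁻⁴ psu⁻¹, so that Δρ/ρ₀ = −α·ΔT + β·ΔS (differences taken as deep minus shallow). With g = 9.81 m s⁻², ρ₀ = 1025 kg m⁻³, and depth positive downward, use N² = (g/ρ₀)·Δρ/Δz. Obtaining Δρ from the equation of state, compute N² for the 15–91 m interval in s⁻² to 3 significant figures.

ΔT = -2.7 K, ΔS = +1.78 psu (deep − shallow).
Δρ/ρ₀ = −αΔT + βΔS = 6.75 × 10⁻⁴ + 1.4418 × 10⁻³ = 2.1168 × 10⁻³, so Δρ ≈ 2.170 kg m⁻³.
N² = (g/ρ₀)·Δρ/Δz = g·(Δρ/ρ₀)/Δz = 9.81 × 2.1168 × 10⁻³ / 76 = 2.7323 × 10⁻⁴ s⁻² ≈ 2.73 × 10⁻⁴ s⁻².

2.73 × 10⁻⁴ s⁻²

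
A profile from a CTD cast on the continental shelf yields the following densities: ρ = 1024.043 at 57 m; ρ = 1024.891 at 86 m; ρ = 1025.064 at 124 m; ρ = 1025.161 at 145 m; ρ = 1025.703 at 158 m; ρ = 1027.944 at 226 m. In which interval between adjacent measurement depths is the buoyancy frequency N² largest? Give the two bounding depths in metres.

145–158 m

Compute the density gradient over each adjacent pair:
  57–86 m: Δρ/Δz = 0.848/29 = 0.029 kg m⁻⁴
  86–124 m: Δρ/Δz = 0.173/38 = 4.6 × 10⁻³ kg m⁻⁴
  124–145 m: Δρ/Δz = 0.097/21 = 4.6 × 10⁻³ kg m⁻⁴
  145–158 m: Δρ/Δz = 0.542/13 = 0.042 kg m⁻⁴
  158–226 m: Δρ/Δz = 2.241/68 = 0.033 kg m⁻⁴
The largest gradient is in the 145–158 m interval — the pycnocline.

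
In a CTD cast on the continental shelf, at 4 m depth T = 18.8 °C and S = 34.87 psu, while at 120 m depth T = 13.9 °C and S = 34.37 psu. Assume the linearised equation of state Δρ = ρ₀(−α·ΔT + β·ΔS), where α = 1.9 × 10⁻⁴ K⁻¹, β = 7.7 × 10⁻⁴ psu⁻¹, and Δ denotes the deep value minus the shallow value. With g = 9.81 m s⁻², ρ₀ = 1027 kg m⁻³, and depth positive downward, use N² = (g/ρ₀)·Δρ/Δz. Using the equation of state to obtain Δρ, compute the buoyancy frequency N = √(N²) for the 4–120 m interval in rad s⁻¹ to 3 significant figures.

ΔT = -4.9 K, ΔS = -0.50 psu (deep − shallow).
Δρ/ρ₀ = −αΔT + βΔS = 9.31 × 10⁻⁴ − 3.85 × 10⁻⁴ = 5.46 × 10⁻⁴, so Δρ ≈ 0.5607 kg m⁻³.
N² = (g/ρ₀)·Δρ/Δz = g·(Δρ/ρ₀)/Δz = 9.81 × 5.46 × 10⁻⁴ / 116 = 4.6175 × 10⁻⁵ s⁻².
N = √(4.6175 × 10⁻⁵) = 6.7952 × 10⁻³ rad s⁻¹ ≈ 6.80 × 10⁻³ rad s⁻¹.

6.80 × 10⁻³ rad s⁻¹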